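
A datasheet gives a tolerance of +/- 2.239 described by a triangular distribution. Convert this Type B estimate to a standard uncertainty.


u_B = half_width / sqrt(6)
u_B = 2.239 / 2.4494897
u_B = 0.9141

0.9141


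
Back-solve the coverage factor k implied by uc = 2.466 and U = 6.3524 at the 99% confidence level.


k = U / uc
k = 6.3524 / 2.466
k = 2.576

2.576


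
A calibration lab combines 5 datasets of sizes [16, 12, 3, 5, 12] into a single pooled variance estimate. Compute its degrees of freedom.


nu = sum_i (n_i - 1)
nu = ((16 - 1) + (12 - 1) + (3 - 1) + (5 - 1) + (12 - 1))
nu = 15 + 11 + 2 + 4 + 11
nu = 43

43


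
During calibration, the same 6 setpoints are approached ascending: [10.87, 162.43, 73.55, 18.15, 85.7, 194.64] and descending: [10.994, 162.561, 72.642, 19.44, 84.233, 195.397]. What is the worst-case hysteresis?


|10.87 - 10.994| = 0.1240
|162.43 - 162.561| = 0.1310
|73.55 - 72.642| = 0.9080
|18.15 - 19.44| = 1.2900
|85.7 - 84.233| = 1.4670
|194.64 - 195.397| = 0.7570
hysteresis = max(diffs) = 1.4670

1.4670


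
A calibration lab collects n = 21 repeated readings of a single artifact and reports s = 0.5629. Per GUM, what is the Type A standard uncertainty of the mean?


u_A = s / sqrt(n)
u_A = 0.5629 / sqrt(21)
u_A = 0.5629 / 4.5825757
u_A = 0.1228

0.1228


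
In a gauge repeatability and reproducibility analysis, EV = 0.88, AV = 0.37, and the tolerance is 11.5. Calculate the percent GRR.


GRR = sqrt(EV^2 + AV^2) = sqrt(0.88^2 + 0.37^2) = 0.95462034
%GRR = GRR / tol * 100 = 0.95462034 / 11.5 * 100
%GRR = 8.3010

8.3010


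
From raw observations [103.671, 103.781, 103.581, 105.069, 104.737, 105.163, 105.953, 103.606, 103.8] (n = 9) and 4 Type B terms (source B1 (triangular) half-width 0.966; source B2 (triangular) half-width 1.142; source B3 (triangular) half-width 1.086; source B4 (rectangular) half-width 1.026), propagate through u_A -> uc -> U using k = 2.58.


mean = (103.671 + 103.781 + 103.581 + 105.069 + 104.737 + 105.163 + 105.953 + 103.606 + 103.8) / 9 = 104.3734444
s = sqrt(sum((x - mean)^2)/(n-1)) = 0.87496859
u_A = s / sqrt(n) = 0.87496859 / sqrt(9) = 0.2916562
u_B1 = 0.966 / sqrt(6) = 0.39436785
u_B2 = 1.142 / sqrt(6) = 0.46621955
u_B3 = 1.086 / sqrt(6) = 0.44335764
u_B4 = 1.026 / sqrt(3) = 0.59236138
uc = sqrt(0.2916562^2 + 0.39436785^2 + 0.46621955^2 + 0.44335764^2 + 0.59236138^2) = 1.0027004
U = k * uc = 2.58 * 1.0027004
U = 2.5870

2.5870


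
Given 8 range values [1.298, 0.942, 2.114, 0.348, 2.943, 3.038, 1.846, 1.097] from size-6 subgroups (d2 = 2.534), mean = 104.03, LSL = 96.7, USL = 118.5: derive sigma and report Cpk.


R_bar = (1.298 + 0.942 + 2.114 + 0.348 + 2.943 + 3.038 + 1.846 + 1.097) / 8 = 1.70325
sigma = R_bar / d2 = 1.70325 / 2.534 = 0.67215864
Cp = (USL - LSL)/(6*sigma) = (118.5 - 96.7)/(6*0.67215864) = 5.4055
Cpu = (118.5 - 104.03)/(3*0.67215864) = 7.1759
Cpl = (104.03 - 96.7)/(3*0.67215864) = 3.6351
Cpk = min(Cpu, Cpl) = 3.6351

3.6351


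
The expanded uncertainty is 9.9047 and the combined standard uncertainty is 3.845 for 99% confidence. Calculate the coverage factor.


k = U / uc
k = 9.9047 / 3.845
k = 2.576

2.576


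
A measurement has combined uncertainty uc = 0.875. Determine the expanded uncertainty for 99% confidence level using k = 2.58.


U = k * uc
U = 2.58 * 0.875
U = 2.2575

2.2575


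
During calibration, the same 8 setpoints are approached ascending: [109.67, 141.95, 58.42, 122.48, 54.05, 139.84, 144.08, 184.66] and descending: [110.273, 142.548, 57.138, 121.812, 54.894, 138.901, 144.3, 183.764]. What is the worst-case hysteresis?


|109.67 - 110.273| = 0.6030
|141.95 - 142.548| = 0.5980
|58.42 - 57.138| = 1.2820
|122.48 - 121.812| = 0.6680
|54.05 - 54.894| = 0.8440
|139.84 - 138.901| = 0.9390
|144.08 - 144.3| = 0.2200
|184.66 - 183.764| = 0.8960
hysteresis = max(diffs) = 1.2820

1.2820


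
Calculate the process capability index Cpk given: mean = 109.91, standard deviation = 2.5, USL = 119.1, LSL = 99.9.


Cpu = (USL - mean) / (3*sigma) = (119.1 - 109.91) / (3*2.5) = 1.2253
Cpl = (mean - LSL) / (3*sigma) = (109.91 - 99.9) / (3*2.5) = 1.3347
Cpk = min(Cpu, Cpl) = 1.2253

1.2253


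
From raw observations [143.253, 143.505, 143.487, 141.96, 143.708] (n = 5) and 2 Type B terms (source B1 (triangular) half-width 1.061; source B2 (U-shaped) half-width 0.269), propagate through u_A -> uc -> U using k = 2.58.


mean = (143.253 + 143.505 + 143.487 + 141.96 + 143.708) / 5 = 143.1826
s = sqrt(sum((x - mean)^2)/(n-1)) = 0.70220246
u_A = s / sqrt(n) = 0.70220246 / sqrt(5) = 0.31403449
u_B1 = 1.061 / sqrt(6) = 0.43315144
u_B2 = 0.269 / sqrt(2) = 0.19021172
uc = sqrt(0.31403449^2 + 0.43315144^2 + 0.19021172^2) = 0.56781892
U = k * uc = 2.58 * 0.56781892
U = 1.4650

1.4650


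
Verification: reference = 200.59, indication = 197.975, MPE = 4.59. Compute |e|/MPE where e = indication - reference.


e = indication - reference = 197.975 - 200.59 = -2.6150
|e| = 2.6150
ratio = |e| / MPE = 2.6150 / 4.59
ratio = 0.5697

0.5697


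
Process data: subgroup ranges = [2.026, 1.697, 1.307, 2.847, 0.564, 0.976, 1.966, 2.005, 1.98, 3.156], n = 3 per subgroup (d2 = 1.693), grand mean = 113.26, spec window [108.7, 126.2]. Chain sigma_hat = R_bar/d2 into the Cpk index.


R_bar = (2.026 + 1.697 + 1.307 + 2.847 + 0.564 + 0.976 + 1.966 + 2.005 + 1.98 + 3.156) / 10 = 1.8524
sigma = R_bar / d2 = 1.8524 / 1.693 = 1.0941524
Cp = (USL - LSL)/(6*sigma) = (126.2 - 108.7)/(6*1.0941524) = 2.6657
Cpu = (126.2 - 113.26)/(3*1.0941524) = 3.9422
Cpl = (113.26 - 108.7)/(3*1.0941524) = 1.3892
Cpk = min(Cpu, Cpl) = 1.3892

1.3892


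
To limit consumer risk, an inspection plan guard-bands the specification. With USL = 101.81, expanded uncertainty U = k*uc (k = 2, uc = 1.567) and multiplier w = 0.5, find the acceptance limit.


U = k * uc = 2 * 1.567 = 3.134
guard band g = w * U = 0.5 * 3.134 = 1.567
AL = USL - g = 101.81 - 1.567
AL = 100.2430

100.2430


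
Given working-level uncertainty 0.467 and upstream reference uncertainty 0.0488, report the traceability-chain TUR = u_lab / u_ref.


TUR = u_lab / u_ref
= 0.467 / 0.0488
= 9.5697

9.5697


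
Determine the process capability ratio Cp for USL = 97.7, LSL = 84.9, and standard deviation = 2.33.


Cp = (USL - LSL) / (6 * sigma)
= (97.7 - 84.9) / (6 * 2.33)
= 12.8000 / 13.9800
= 0.9156

0.9156


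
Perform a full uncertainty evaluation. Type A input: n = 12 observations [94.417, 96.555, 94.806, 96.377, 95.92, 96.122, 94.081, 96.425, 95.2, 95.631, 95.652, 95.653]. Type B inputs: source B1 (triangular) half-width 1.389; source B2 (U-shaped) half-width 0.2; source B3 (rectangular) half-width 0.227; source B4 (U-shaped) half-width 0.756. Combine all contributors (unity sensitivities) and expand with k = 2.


mean = (94.417 + 96.555 + 94.806 + 96.377 + 95.92 + 96.122 + 94.081 + 96.425 + 95.2 + 95.631 + 95.652 + 95.653) / 12 = 95.56991667
s = sqrt(sum((x - mean)^2)/(n-1)) = 0.80137172
u_A = s / sqrt(n) = 0.80137172 / sqrt(12) = 0.23133609
u_B1 = 1.389 / sqrt(6) = 0.56705688
u_B2 = 0.2 / sqrt(2) = 0.14142136
u_B3 = 0.227 / sqrt(3) = 0.13105851
u_B4 = 0.756 / sqrt(2) = 0.53457273
uc = sqrt(0.23133609^2 + 0.56705688^2 + 0.14142136^2 + 0.13105851^2 + 0.53457273^2) = 0.83547246
U = k * uc = 2 * 0.83547246
U = 1.6709

1.6709


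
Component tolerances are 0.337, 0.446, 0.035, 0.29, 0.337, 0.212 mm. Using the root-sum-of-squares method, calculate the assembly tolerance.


RSS = sqrt(0.337^2 + 0.446^2 + 0.035^2 + 0.29^2 + 0.337^2 + 0.212^2)
= sqrt(0.556323)
= 0.7459

0.7459


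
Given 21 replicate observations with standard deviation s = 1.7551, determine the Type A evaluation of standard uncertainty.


u_A = s / sqrt(n)
u_A = 1.7551 / sqrt(21)
u_A = 1.7551 / 4.5825757
u_A = 0.3830

0.3830


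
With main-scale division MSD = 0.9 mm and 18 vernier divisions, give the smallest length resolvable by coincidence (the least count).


LC = MSD / n_div
= 0.9 / 18
= 0.0500

0.0500


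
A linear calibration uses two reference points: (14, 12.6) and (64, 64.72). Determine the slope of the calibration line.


slope = (y2 - y1) / (x2 - x1)
= (64.72 - 12.6) / (64 - 14)
= 52.1200 / 50
= 1.0424

1.0424


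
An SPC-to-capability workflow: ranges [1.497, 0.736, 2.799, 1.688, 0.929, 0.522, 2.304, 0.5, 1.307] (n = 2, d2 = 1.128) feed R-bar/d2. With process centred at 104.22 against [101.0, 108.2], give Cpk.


R_bar = (1.497 + 0.736 + 2.799 + 1.688 + 0.929 + 0.522 + 2.304 + 0.5 + 1.307) / 9 = 1.3646667
sigma = R_bar / d2 = 1.3646667 / 1.128 = 1.2098109
Cp = (USL - LSL)/(6*sigma) = (108.2 - 101.0)/(6*1.2098109) = 0.9919
Cpu = (108.2 - 104.22)/(3*1.2098109) = 1.0966
Cpl = (104.22 - 101.0)/(3*1.2098109) = 0.8872
Cpk = min(Cpu, Cpl) = 0.8872

0.8872


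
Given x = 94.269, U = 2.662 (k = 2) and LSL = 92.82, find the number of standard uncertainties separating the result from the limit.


u = U / k = 2.662 / 2 = 1.331
margin = |LSL - x| = |92.82 - 94.269| = 1.449
z = margin / u = 1.449 / 1.331
z = 1.0887

1.0887


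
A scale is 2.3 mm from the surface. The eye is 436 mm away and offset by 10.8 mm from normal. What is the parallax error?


error = h * offset / d
= 2.3 * 10.8 / 436
= 0.0570

0.0570


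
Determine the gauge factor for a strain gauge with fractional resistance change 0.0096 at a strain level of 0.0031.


GF = (dR/R) / epsilon
= 0.0096 / 0.0031
= 3.0968

3.0968


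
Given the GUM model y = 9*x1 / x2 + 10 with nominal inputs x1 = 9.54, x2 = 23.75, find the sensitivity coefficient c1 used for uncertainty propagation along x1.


y = 9*x1 / x2 + 10
dy/dx1 = 9/x2
Evaluate at x2 = 23.75: c1 = 9 / 23.75
c1 = 0.3789

0.3789


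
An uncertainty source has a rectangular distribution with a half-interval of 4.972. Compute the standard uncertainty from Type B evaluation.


u_B = half_width / sqrt(3)
u_B = 4.972 / 1.7320508
u_B = 2.8706

2.8706


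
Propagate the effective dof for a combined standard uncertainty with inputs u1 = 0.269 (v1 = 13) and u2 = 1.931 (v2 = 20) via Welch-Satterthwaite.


uc = sqrt(u1^2 + u2^2) = sqrt(0.269^2 + 1.931^2) = 1.9496466
v_eff = uc^4 / (u1^4/v1 + u2^4/v2)
= 1.9496466^4 / (0.269^4/13 + 1.931^4/20)
= 14.448527 / 0.69558571
v_eff = 20.7717

20.7717


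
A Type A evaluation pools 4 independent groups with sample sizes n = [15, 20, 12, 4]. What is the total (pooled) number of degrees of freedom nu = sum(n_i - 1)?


nu = sum_i (n_i - 1)
nu = ((15 - 1) + (20 - 1) + (12 - 1) + (4 - 1))
nu = 14 + 19 + 11 + 3
nu = 47

47


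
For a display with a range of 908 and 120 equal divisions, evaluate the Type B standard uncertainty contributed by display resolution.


resolution = range / divisions
resolution = 908 / 120 = 7.5666667
u_res = resolution / (2*sqrt(3))
u_res = 7.5666667 / 3.4641016
u_res = 2.1843

2.1843


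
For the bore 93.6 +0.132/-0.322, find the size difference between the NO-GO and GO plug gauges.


GO = nominal - lower_tol (smallest hole = maximum material condition)
GO = 93.6 - 0.322 = 93.278
NO-GO = nominal + upper_tol (largest hole = least material condition)
NO-GO = 93.6 + 0.132 = 93.732
spread = NO-GO - GO = 93.732 - 93.278 = 0.4540

0.4540


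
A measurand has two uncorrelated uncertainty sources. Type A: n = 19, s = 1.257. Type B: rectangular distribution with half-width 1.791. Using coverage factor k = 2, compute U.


u_A = s / sqrt(n) = 1.257 / sqrt(19) = 0.28837558
u_B = half_width / sqrt(3) = 1.791 / sqrt(3) = 1.0340343
uc = sqrt(u_A^2 + u_B^2) = sqrt(0.28837558^2 + 1.0340343^2) = 1.0734931
U = k * uc = 2 * 1.0734931
U = 2.1470

2.1470


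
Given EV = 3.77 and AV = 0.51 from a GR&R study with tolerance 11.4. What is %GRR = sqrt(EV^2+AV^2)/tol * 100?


GRR = sqrt(EV^2 + AV^2) = sqrt(3.77^2 + 0.51^2) = 3.8043396
%GRR = GRR / tol * 100 = 3.8043396 / 11.4 * 100
%GRR = 33.3714

33.3714


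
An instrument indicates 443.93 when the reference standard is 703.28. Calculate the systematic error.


Systematic error = measured - true
= 443.93 - 703.28
= -259.3500

-259.3500


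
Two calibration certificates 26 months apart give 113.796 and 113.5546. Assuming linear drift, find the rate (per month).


rate = (v2 - v1) / months
= (113.5546 - 113.796) / 26
= -0.2414 / 26
= -0.0093

-0.0093


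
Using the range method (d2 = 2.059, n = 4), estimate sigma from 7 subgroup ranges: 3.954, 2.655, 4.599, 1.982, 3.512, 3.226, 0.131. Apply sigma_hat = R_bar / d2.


R_bar = (3.954 + 2.655 + 4.599 + 1.982 + 3.512 + 3.226 + 0.131) / 7
R_bar = 20.059 / 7 = 2.8655714
sigma_hat = R_bar / d2 = 2.8655714 / 2.059 = 1.3917

1.3917


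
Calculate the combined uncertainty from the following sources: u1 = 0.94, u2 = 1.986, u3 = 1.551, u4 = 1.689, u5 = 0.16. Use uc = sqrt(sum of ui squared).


uc = sqrt(0.94^2 + 1.986^2 + 1.551^2 + 1.689^2 + 0.16^2)
uc = sqrt(10.111718)
uc = 3.1799

3.1799


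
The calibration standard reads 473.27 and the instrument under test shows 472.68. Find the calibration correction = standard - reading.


Correction = standard - reading
= 473.27 - 472.68
= 0.5900

0.5900


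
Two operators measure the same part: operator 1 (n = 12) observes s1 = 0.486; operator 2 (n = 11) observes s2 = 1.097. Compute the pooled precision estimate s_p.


s_p = sqrt(((n1-1)*s1^2 + (n2-1)*s2^2) / (n1+n2-2))
numerator = (12-1)*0.486^2 + (11-1)*1.097^2 = 2.598156 + 12.03409 = 14.632246
denominator = 12 + 11 - 2 = 21
s_p^2 = 14.632246 / 21 = 0.69677362
s_p = sqrt(0.69677362) = 0.8347

0.8347


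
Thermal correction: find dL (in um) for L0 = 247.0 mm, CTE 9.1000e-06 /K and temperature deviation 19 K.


dL = L * alpha * dT
= 247.0 * 9.1000e-06 * 19
= 0.0427063 mm
dL_um = 0.0427063 * 1000 = 42.7063 um

42.7063


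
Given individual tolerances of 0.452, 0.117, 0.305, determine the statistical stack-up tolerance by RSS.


RSS = sqrt(0.452^2 + 0.117^2 + 0.305^2)
= sqrt(0.311018)
= 0.5577

0.5577


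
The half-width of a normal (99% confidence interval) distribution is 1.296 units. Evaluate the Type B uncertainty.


u_B = half_width / 2.576
u_B = 1.296 / 2.576
u_B = 0.5031

0.5031


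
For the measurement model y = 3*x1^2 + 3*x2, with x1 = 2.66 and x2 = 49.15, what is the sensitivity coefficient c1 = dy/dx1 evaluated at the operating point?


y = 3*x1^2 + 3*x2
dy/dx1 = 2*3*x1
Evaluate at x1 = 2.66: c1 = 6 * 2.66
c1 = 15.9600

15.9600


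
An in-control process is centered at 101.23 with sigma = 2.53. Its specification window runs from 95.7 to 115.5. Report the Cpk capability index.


Cpu = (USL - mean) / (3*sigma) = (115.5 - 101.23) / (3*2.53) = 1.8801
Cpl = (mean - LSL) / (3*sigma) = (101.23 - 95.7) / (3*2.53) = 0.7286
Cpk = min(Cpu, Cpl) = 0.7286

0.7286


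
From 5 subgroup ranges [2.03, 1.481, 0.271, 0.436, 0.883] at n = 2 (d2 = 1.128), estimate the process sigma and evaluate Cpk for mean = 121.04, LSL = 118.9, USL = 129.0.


R_bar = (2.03 + 1.481 + 0.271 + 0.436 + 0.883) / 5 = 1.0202
sigma = R_bar / d2 = 1.0202 / 1.128 = 0.90443262
Cp = (USL - LSL)/(6*sigma) = (129.0 - 118.9)/(6*0.90443262) = 1.8612
Cpu = (129.0 - 121.04)/(3*0.90443262) = 2.9337
Cpl = (121.04 - 118.9)/(3*0.90443262) = 0.7887
Cpk = min(Cpu, Cpl) = 0.7887

0.7887


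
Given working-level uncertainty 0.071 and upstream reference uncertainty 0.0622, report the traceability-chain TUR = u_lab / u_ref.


TUR = u_lab / u_ref
= 0.071 / 0.0622
= 1.1415

1.1415


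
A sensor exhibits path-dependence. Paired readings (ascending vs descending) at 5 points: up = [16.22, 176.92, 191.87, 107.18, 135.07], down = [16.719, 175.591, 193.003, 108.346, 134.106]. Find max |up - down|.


|16.22 - 16.719| = 0.4990
|176.92 - 175.591| = 1.3290
|191.87 - 193.003| = 1.1330
|107.18 - 108.346| = 1.1660
|135.07 - 134.106| = 0.9640
hysteresis = max(diffs) = 1.3290

1.3290


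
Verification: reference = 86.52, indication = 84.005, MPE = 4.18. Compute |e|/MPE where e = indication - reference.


e = indication - reference = 84.005 - 86.52 = -2.5150
|e| = 2.5150
ratio = |e| / MPE = 2.5150 / 4.18
ratio = 0.6017

0.6017


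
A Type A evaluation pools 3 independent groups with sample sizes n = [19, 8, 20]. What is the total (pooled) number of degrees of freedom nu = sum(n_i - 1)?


nu = sum_i (n_i - 1)
nu = ((19 - 1) + (8 - 1) + (20 - 1))
nu = 18 + 7 + 19
nu = 44

44


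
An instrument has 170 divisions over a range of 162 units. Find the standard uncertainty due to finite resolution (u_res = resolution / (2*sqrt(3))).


resolution = range / divisions
resolution = 162 / 170 = 0.95294118
u_res = resolution / (2*sqrt(3))
u_res = 0.95294118 / 3.4641016
u_res = 0.2751

0.2751


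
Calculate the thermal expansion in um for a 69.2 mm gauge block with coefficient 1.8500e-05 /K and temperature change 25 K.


dL = L * alpha * dT
= 69.2 * 1.8500e-05 * 25
= 0.0320050 mm
dL_um = 0.0320050 * 1000 = 32.0050 um

32.0050


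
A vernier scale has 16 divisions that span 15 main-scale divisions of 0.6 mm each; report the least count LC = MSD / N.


LC = MSD / n_div
= 0.6 / 16
= 0.0375

0.0375


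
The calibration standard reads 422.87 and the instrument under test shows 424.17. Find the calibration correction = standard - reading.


Correction = standard - reading
= 422.87 - 424.17
= -1.3000

-1.3000


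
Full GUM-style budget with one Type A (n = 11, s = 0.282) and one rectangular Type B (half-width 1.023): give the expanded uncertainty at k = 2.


u_A = s / sqrt(n) = 0.282 / sqrt(11) = 0.085026199
u_B = half_width / sqrt(3) = 1.023 / sqrt(3) = 0.59062933
uc = sqrt(u_A^2 + u_B^2) = sqrt(0.085026199^2 + 0.59062933^2) = 0.59671807
U = k * uc = 2 * 0.59671807
U = 1.1934

1.1934


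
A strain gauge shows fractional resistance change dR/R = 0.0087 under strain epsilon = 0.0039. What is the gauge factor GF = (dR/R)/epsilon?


GF = (dR/R) / epsilon
= 0.0087 / 0.0039
= 2.2308

2.2308


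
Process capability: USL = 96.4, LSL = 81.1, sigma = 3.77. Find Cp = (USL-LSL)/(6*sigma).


Cp = (USL - LSL) / (6 * sigma)
= (96.4 - 81.1) / (6 * 3.77)
= 15.3000 / 22.6200
= 0.6764

0.6764


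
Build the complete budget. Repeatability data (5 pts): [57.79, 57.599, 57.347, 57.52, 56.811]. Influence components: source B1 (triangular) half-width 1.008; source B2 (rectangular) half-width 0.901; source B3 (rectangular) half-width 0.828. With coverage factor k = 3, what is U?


mean = (57.79 + 57.599 + 57.347 + 57.52 + 56.811) / 5 = 57.4134
s = sqrt(sum((x - mean)^2)/(n-1)) = 0.37246919
u_A = s / sqrt(n) = 0.37246919 / sqrt(5) = 0.16657329
u_B1 = 1.008 / sqrt(6) = 0.41151428
u_B2 = 0.901 / sqrt(3) = 0.52019259
u_B3 = 0.828 / sqrt(3) = 0.47804602
uc = sqrt(0.16657329^2 + 0.41151428^2 + 0.52019259^2 + 0.47804602^2) = 0.83439738
U = k * uc = 3 * 0.83439738
U = 2.5032

2.5032


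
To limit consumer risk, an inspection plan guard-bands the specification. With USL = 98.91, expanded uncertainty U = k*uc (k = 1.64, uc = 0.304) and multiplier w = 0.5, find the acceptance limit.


U = k * uc = 1.64 * 0.304 = 0.49856
guard band g = w * U = 0.5 * 0.49856 = 0.24928
AL = USL - g = 98.91 - 0.24928
AL = 98.6607

98.6607


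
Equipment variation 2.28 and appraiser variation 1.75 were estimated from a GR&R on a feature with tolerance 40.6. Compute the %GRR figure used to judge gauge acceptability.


GRR = sqrt(EV^2 + AV^2) = sqrt(2.28^2 + 1.75^2) = 2.8741781
%GRR = GRR / tol * 100 = 2.8741781 / 40.6 * 100
%GRR = 7.0793

7.0793


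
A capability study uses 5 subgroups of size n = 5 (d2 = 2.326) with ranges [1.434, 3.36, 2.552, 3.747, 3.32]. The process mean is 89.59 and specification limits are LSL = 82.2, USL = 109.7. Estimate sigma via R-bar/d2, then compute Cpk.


R_bar = (1.434 + 3.36 + 2.552 + 3.747 + 3.32) / 5 = 2.8826
sigma = R_bar / d2 = 2.8826 / 2.326 = 1.2392949
Cp = (USL - LSL)/(6*sigma) = (109.7 - 82.2)/(6*1.2392949) = 3.6983
Cpu = (109.7 - 89.59)/(3*1.2392949) = 5.4090
Cpl = (89.59 - 82.2)/(3*1.2392949) = 1.9877
Cpk = min(Cpu, Cpl) = 1.9877

1.9877


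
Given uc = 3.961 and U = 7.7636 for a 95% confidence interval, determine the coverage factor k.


k = U / uc
k = 7.7636 / 3.961
k = 1.96

1.96


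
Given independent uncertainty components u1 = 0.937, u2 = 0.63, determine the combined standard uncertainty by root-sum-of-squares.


uc = sqrt(0.937^2 + 0.63^2)
uc = sqrt(1.274869)
uc = 1.1291

1.1291


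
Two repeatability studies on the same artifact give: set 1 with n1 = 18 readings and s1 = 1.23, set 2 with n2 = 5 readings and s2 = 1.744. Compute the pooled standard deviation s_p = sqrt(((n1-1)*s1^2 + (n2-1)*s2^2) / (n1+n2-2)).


s_p = sqrt(((n1-1)*s1^2 + (n2-1)*s2^2) / (n1+n2-2))
numerator = (18-1)*1.23^2 + (5-1)*1.744^2 = 25.7193 + 12.166144 = 37.885444
denominator = 18 + 5 - 2 = 21
s_p^2 = 37.885444 / 21 = 1.8040688
s_p = sqrt(1.8040688) = 1.3432

1.3432


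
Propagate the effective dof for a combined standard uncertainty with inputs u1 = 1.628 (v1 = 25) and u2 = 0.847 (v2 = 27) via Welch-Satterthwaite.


uc = sqrt(u1^2 + u2^2) = sqrt(1.628^2 + 0.847^2) = 1.8351548
v_eff = uc^4 / (u1^4/v1 + u2^4/v2)
= 1.8351548^4 / (1.628^4/25 + 0.847^4/27)
= 11.342031 / 0.30004348
v_eff = 37.8013

37.8013


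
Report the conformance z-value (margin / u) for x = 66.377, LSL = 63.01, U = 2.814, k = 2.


u = U / k = 2.814 / 2 = 1.407
margin = |LSL - x| = |63.01 - 66.377| = 3.367
z = margin / u = 3.367 / 1.407
z = 2.3930

2.3930


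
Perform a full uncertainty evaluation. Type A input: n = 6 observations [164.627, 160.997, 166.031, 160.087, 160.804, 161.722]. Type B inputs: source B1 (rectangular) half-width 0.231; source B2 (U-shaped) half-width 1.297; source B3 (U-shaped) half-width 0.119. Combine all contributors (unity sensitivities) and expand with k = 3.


mean = (164.627 + 160.997 + 166.031 + 160.087 + 160.804 + 161.722) / 6 = 162.378
s = sqrt(sum((x - mean)^2)/(n-1)) = 2.3860454
u_A = s / sqrt(n) = 2.3860454 / sqrt(6) = 0.97409896
u_B1 = 0.231 / sqrt(3) = 0.13336791
u_B2 = 1.297 / sqrt(2) = 0.9171175
u_B3 = 0.119 / sqrt(2) = 0.084145707
uc = sqrt(0.97409896^2 + 0.13336791^2 + 0.9171175^2 + 0.084145707^2) = 1.3471603
U = k * uc = 3 * 1.3471603
U = 4.0415

4.0415


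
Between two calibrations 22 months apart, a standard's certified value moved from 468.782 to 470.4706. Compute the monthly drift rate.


rate = (v2 - v1) / months
= (470.4706 - 468.782) / 22
= 1.6886 / 22
= 0.0768

0.0768


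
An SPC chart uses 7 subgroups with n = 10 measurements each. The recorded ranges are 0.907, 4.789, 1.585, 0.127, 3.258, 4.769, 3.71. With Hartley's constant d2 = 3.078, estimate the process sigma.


R_bar = (0.907 + 4.789 + 1.585 + 0.127 + 3.258 + 4.769 + 3.71) / 7
R_bar = 19.145 / 7 = 2.735
sigma_hat = R_bar / d2 = 2.735 / 3.078 = 0.8886

0.8886


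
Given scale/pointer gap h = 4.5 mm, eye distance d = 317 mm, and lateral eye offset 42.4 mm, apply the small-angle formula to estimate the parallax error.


error = h * offset / d
= 4.5 * 42.4 / 317
= 0.6019

0.6019


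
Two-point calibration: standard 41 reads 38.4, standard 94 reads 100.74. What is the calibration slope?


slope = (y2 - y1) / (x2 - x1)
= (100.74 - 38.4) / (94 - 41)
= 62.3400 / 53
= 1.1762

1.1762


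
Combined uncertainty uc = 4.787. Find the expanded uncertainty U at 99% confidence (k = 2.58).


U = k * uc
U = 2.58 * 4.787
U = 12.3505

12.3505


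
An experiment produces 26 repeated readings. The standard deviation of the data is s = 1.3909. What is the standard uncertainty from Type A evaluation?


u_A = s / sqrt(n)
u_A = 1.3909 / sqrt(26)
u_A = 1.3909 / 5.0990195
u_A = 0.2728

0.2728


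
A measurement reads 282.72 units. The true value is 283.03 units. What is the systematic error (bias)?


Systematic error = measured - true
= 282.72 - 283.03
= -0.3100

-0.3100


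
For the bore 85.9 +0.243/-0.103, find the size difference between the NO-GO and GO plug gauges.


GO = nominal - lower_tol (smallest hole = maximum material condition)
GO = 85.9 - 0.103 = 85.797
NO-GO = nominal + upper_tol (largest hole = least material condition)
NO-GO = 85.9 + 0.243 = 86.143
spread = NO-GO - GO = 86.143 - 85.797 = 0.3460

0.3460


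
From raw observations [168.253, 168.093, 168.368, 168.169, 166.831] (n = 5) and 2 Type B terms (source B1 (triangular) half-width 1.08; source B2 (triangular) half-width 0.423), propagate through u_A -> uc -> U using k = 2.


mean = (168.253 + 168.093 + 168.368 + 168.169 + 166.831) / 5 = 167.9428
s = sqrt(sum((x - mean)^2)/(n-1)) = 0.62985014
u_A = s / sqrt(n) = 0.62985014 / sqrt(5) = 0.28167755
u_B1 = 1.08 / sqrt(6) = 0.44090815
u_B2 = 0.423 / sqrt(6) = 0.17268903
uc = sqrt(0.28167755^2 + 0.44090815^2 + 0.17268903^2) = 0.55096619
U = k * uc = 2 * 0.55096619
U = 1.1019

1.1019


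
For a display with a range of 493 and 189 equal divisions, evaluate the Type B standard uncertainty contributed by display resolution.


resolution = range / divisions
resolution = 493 / 189 = 2.6084656
u_res = resolution / (2*sqrt(3))
u_res = 2.6084656 / 3.4641016
u_res = 0.7530

0.7530


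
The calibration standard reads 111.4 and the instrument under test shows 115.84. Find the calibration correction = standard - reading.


Correction = standard - reading
= 111.4 - 115.84
= -4.4400

-4.4400


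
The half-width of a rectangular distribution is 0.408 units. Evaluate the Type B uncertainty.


u_B = half_width / sqrt(3)
u_B = 0.408 / 1.7320508
u_B = 0.2356

0.2356


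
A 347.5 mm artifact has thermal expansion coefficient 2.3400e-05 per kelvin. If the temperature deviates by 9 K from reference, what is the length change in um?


dL = L * alpha * dT
= 347.5 * 2.3400e-05 * 9
= 0.0731835 mm
dL_um = 0.0731835 * 1000 = 73.1835 um

73.1835


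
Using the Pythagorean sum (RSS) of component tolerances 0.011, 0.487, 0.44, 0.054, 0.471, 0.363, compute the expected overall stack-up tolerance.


RSS = sqrt(0.011^2 + 0.487^2 + 0.44^2 + 0.054^2 + 0.471^2 + 0.363^2)
= sqrt(0.787416)
= 0.8874

0.8874


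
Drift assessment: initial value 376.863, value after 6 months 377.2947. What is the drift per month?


rate = (v2 - v1) / months
= (377.2947 - 376.863) / 6
= 0.4317 / 6
= 0.0719

0.0719


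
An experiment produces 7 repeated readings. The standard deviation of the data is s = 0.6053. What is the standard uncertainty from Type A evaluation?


u_A = s / sqrt(n)
u_A = 0.6053 / sqrt(7)
u_A = 0.6053 / 2.6457513
u_A = 0.2288

0.2288


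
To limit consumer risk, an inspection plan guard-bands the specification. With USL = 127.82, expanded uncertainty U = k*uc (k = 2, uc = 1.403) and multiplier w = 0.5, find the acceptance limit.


U = k * uc = 2 * 1.403 = 2.806
guard band g = w * U = 0.5 * 2.806 = 1.403
AL = USL - g = 127.82 - 1.403
AL = 126.4170

126.4170


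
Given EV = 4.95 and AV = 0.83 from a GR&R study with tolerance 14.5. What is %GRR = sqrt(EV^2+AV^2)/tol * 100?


GRR = sqrt(EV^2 + AV^2) = sqrt(4.95^2 + 0.83^2) = 5.0191035
%GRR = GRR / tol * 100 = 5.0191035 / 14.5 * 100
%GRR = 34.6145

34.6145


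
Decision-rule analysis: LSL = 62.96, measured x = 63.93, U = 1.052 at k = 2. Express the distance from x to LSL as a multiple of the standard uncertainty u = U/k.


u = U / k = 1.052 / 2 = 0.526
margin = |LSL - x| = |62.96 - 63.93| = 0.97
z = margin / u = 0.97 / 0.526
z = 1.8441

1.8441


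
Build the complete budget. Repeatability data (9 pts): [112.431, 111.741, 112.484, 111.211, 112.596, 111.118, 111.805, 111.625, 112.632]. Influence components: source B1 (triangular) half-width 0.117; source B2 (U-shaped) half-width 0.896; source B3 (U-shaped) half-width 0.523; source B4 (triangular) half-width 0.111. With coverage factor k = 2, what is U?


mean = (112.431 + 111.741 + 112.484 + 111.211 + 112.596 + 111.118 + 111.805 + 111.625 + 112.632) / 9 = 111.9603333
s = sqrt(sum((x - mean)^2)/(n-1)) = 0.59231242
u_A = s / sqrt(n) = 0.59231242 / sqrt(9) = 0.19743747
u_B1 = 0.117 / sqrt(6) = 0.04776505
u_B2 = 0.896 / sqrt(2) = 0.63356768
u_B3 = 0.523 / sqrt(2) = 0.36981685
u_B4 = 0.111 / sqrt(6) = 0.04531556
uc = sqrt(0.19743747^2 + 0.04776505^2 + 0.63356768^2 + 0.36981685^2 + 0.04531556^2) = 0.7625543
U = k * uc = 2 * 0.7625543
U = 1.5251

1.5251


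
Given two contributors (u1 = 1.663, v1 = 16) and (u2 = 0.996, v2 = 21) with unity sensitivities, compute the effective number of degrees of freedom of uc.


uc = sqrt(u1^2 + u2^2) = sqrt(1.663^2 + 0.996^2) = 1.9384491
v_eff = uc^4 / (u1^4/v1 + u2^4/v2)
= 1.9384491^4 / (1.663^4/16 + 0.996^4/21)
= 14.119444 / 0.52488495
v_eff = 26.9001

26.9001


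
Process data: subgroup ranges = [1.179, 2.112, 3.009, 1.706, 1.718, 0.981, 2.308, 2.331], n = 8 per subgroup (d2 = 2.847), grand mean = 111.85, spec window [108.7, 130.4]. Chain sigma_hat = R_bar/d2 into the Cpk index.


R_bar = (1.179 + 2.112 + 3.009 + 1.706 + 1.718 + 0.981 + 2.308 + 2.331) / 8 = 1.918
sigma = R_bar / d2 = 1.918 / 2.847 = 0.67369161
Cp = (USL - LSL)/(6*sigma) = (130.4 - 108.7)/(6*0.67369161) = 5.3684
Cpu = (130.4 - 111.85)/(3*0.67369161) = 9.1783
Cpl = (111.85 - 108.7)/(3*0.67369161) = 1.5586
Cpk = min(Cpu, Cpl) = 1.5586

1.5586


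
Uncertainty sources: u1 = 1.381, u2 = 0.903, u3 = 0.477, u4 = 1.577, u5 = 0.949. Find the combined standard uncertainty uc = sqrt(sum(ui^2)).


uc = sqrt(1.381^2 + 0.903^2 + 0.477^2 + 1.577^2 + 0.949^2)
uc = sqrt(6.337629)
uc = 2.5175

2.5175


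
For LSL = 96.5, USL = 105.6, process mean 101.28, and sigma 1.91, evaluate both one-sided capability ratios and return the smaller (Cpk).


Cpu = (USL - mean) / (3*sigma) = (105.6 - 101.28) / (3*1.91) = 0.7539
Cpl = (mean - LSL) / (3*sigma) = (101.28 - 96.5) / (3*1.91) = 0.8342
Cpk = min(Cpu, Cpl) = 0.7539

0.7539


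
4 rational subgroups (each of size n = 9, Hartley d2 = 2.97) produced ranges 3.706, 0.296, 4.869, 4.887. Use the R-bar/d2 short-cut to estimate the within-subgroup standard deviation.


R_bar = (3.706 + 0.296 + 4.869 + 4.887) / 4
R_bar = 13.758 / 4 = 3.4395
sigma_hat = R_bar / d2 = 3.4395 / 2.97 = 1.1581

1.1581


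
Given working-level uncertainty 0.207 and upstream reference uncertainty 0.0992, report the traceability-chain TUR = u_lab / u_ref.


TUR = u_lab / u_ref
= 0.207 / 0.0992
= 2.0867

2.0867


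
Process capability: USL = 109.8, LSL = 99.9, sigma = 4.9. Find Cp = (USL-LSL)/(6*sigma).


Cp = (USL - LSL) / (6 * sigma)
= (109.8 - 99.9) / (6 * 4.9)
= 9.9000 / 29.4000
= 0.3367

0.3367


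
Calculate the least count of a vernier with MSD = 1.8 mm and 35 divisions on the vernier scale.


LC = MSD / n_div
= 1.8 / 35
= 0.0514

0.0514


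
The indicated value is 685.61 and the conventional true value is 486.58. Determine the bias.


Systematic error = measured - true
= 685.61 - 486.58
= 199.0300

199.0300


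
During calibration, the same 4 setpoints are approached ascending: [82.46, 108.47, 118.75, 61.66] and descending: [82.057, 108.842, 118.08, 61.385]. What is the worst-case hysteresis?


|82.46 - 82.057| = 0.4030
|108.47 - 108.842| = 0.3720
|118.75 - 118.08| = 0.6700
|61.66 - 61.385| = 0.2750
hysteresis = max(diffs) = 0.6700

0.6700


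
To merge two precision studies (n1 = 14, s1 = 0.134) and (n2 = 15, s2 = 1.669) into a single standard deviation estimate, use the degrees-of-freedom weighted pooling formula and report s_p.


s_p = sqrt(((n1-1)*s1^2 + (n2-1)*s2^2) / (n1+n2-2))
numerator = (14-1)*0.134^2 + (15-1)*1.669^2 = 0.233428 + 38.997854 = 39.231282
denominator = 14 + 15 - 2 = 27
s_p^2 = 39.231282 / 27 = 1.4530104
s_p = sqrt(1.4530104) = 1.2054

1.2054


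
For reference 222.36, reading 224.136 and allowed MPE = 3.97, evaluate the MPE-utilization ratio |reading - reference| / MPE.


e = indication - reference = 224.136 - 222.36 = 1.7760
|e| = 1.7760
ratio = |e| / MPE = 1.7760 / 3.97
ratio = 0.4474

0.4474


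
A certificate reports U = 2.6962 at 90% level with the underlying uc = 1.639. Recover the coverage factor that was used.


k = U / uc
k = 2.6962 / 1.639
k = 1.645

1.645


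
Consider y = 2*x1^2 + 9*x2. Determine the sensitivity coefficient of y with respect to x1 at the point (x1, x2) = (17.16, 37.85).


y = 2*x1^2 + 9*x2
dy/dx1 = 2*2*x1
Evaluate at x1 = 17.16: c1 = 4 * 17.16
c1 = 68.6400

68.6400


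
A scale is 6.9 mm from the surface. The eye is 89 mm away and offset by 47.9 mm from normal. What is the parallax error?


error = h * offset / d
= 6.9 * 47.9 / 89
= 3.7136

3.7136


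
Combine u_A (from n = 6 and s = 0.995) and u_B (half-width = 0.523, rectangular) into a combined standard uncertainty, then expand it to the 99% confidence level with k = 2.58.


u_A = s / sqrt(n) = 0.995 / sqrt(6) = 0.40620705
u_B = half_width / sqrt(3) = 0.523 / sqrt(3) = 0.30195419
uc = sqrt(u_A^2 + u_B^2) = sqrt(0.40620705^2 + 0.30195419^2) = 0.50614277
U = k * uc = 2.58 * 0.50614277
U = 1.3058

1.3058


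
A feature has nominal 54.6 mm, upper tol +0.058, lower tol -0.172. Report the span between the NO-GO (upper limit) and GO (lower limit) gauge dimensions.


GO = nominal - lower_tol (smallest hole = maximum material condition)
GO = 54.6 - 0.172 = 54.428
NO-GO = nominal + upper_tol (largest hole = least material condition)
NO-GO = 54.6 + 0.058 = 54.658
spread = NO-GO - GO = 54.658 - 54.428 = 0.2300

0.2300


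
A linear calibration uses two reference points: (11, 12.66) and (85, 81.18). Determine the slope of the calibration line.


slope = (y2 - y1) / (x2 - x1)
= (81.18 - 12.66) / (85 - 11)
= 68.5200 / 74
= 0.9259

0.9259


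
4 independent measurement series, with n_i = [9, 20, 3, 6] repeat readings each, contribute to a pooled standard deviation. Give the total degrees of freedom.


nu = sum_i (n_i - 1)
nu = ((9 - 1) + (20 - 1) + (3 - 1) + (6 - 1))
nu = 8 + 19 + 2 + 5
nu = 34

34


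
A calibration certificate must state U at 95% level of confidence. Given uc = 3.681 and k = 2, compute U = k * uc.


U = k * uc
U = 2 * 3.681
U = 7.3620

7.3620


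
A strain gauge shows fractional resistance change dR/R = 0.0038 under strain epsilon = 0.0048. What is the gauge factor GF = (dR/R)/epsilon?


GF = (dR/R) / epsilon
= 0.0038 / 0.0048
= 0.7917

0.7917


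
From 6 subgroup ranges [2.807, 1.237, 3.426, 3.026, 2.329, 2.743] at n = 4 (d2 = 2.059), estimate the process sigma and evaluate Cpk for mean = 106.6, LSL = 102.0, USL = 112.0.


R_bar = (2.807 + 1.237 + 3.426 + 3.026 + 2.329 + 2.743) / 6 = 2.5946667
sigma = R_bar / d2 = 2.5946667 / 2.059 = 1.2601587
Cp = (USL - LSL)/(6*sigma) = (112.0 - 102.0)/(6*1.2601587) = 1.3226
Cpu = (112.0 - 106.6)/(3*1.2601587) = 1.4284
Cpl = (106.6 - 102.0)/(3*1.2601587) = 1.2168
Cpk = min(Cpu, Cpl) = 1.2168

1.2168


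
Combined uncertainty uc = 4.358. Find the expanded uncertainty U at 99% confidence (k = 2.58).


U = k * uc
U = 2.58 * 4.358
U = 11.2436

11.2436


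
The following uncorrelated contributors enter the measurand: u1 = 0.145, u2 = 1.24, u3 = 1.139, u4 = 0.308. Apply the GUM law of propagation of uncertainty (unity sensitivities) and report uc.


uc = sqrt(0.145^2 + 1.24^2 + 1.139^2 + 0.308^2)
uc = sqrt(2.95081)
uc = 1.7178

1.7178


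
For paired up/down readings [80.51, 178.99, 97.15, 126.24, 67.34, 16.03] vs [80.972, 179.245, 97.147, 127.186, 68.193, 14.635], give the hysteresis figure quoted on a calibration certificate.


|80.51 - 80.972| = 0.4620
|178.99 - 179.245| = 0.2550
|97.15 - 97.147| = 0.0030
|126.24 - 127.186| = 0.9460
|67.34 - 68.193| = 0.8530
|16.03 - 14.635| = 1.3950
hysteresis = max(diffs) = 1.3950

1.3950


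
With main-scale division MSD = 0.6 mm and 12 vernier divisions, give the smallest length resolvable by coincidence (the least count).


LC = MSD / n_div
= 0.6 / 12
= 0.0500

0.0500


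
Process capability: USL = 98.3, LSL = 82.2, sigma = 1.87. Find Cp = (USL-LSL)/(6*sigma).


Cp = (USL - LSL) / (6 * sigma)
= (98.3 - 82.2) / (6 * 1.87)
= 16.1000 / 11.2200
= 1.4349

1.4349


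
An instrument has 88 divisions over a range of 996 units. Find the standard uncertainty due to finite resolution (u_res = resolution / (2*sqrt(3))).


resolution = range / divisions
resolution = 996 / 88 = 11.318182
u_res = resolution / (2*sqrt(3))
u_res = 11.318182 / 3.4641016
u_res = 3.2673

3.2673


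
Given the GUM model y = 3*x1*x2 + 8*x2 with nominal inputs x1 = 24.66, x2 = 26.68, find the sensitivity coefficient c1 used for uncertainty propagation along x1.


y = 3*x1*x2 + 8*x2
dy/dx1 = 3*x2
Evaluate at x2 = 26.68: c1 = 3 * 26.68
c1 = 80.0400

80.0400


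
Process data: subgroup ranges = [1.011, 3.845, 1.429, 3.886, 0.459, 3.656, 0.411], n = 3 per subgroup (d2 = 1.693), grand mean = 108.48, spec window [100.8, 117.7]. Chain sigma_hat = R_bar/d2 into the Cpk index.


R_bar = (1.011 + 3.845 + 1.429 + 3.886 + 0.459 + 3.656 + 0.411) / 7 = 2.0995714
sigma = R_bar / d2 = 2.0995714 / 1.693 = 1.2401485
Cp = (USL - LSL)/(6*sigma) = (117.7 - 100.8)/(6*1.2401485) = 2.2712
Cpu = (117.7 - 108.48)/(3*1.2401485) = 2.4782
Cpl = (108.48 - 100.8)/(3*1.2401485) = 2.0643
Cpk = min(Cpu, Cpl) = 2.0643

2.0643


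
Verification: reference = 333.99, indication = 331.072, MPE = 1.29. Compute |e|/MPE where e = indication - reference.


e = indication - reference = 331.072 - 333.99 = -2.9180
|e| = 2.9180
ratio = |e| / MPE = 2.9180 / 1.29
ratio = 2.2620

2.2620


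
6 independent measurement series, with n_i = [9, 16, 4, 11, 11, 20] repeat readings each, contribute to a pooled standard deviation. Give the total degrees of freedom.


nu = sum_i (n_i - 1)
nu = ((9 - 1) + (16 - 1) + (4 - 1) + (11 - 1) + (11 - 1) + (20 - 1))
nu = 8 + 15 + 3 + 10 + 10 + 19
nu = 65

65


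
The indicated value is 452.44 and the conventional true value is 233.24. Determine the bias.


Systematic error = measured - true
= 452.44 - 233.24
= 219.2000

219.2000


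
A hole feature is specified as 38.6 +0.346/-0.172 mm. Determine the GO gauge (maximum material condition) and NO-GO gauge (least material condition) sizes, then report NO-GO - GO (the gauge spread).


GO = nominal - lower_tol (smallest hole = maximum material condition)
GO = 38.6 - 0.172 = 38.428
NO-GO = nominal + upper_tol (largest hole = least material condition)
NO-GO = 38.6 + 0.346 = 38.946
spread = NO-GO - GO = 38.946 - 38.428 = 0.5180

0.5180


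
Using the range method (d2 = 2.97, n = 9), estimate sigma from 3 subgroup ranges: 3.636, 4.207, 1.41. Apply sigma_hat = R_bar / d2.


R_bar = (3.636 + 4.207 + 1.41) / 3
R_bar = 9.253 / 3 = 3.0843333
sigma_hat = R_bar / d2 = 3.0843333 / 2.97 = 1.0385

1.0385


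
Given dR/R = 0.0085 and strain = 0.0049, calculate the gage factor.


GF = (dR/R) / epsilon
= 0.0085 / 0.0049
= 1.7347

1.7347


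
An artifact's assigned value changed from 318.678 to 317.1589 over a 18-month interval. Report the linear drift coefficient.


rate = (v2 - v1) / months
= (317.1589 - 318.678) / 18
= -1.5191 / 18
= -0.0844

-0.0844


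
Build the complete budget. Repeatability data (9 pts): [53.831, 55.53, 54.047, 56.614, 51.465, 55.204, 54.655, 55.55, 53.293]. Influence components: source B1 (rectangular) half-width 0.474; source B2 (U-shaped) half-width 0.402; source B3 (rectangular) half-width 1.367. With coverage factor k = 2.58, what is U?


mean = (53.831 + 55.53 + 54.047 + 56.614 + 51.465 + 55.204 + 54.655 + 55.55 + 53.293) / 9 = 54.46544444
s = sqrt(sum((x - mean)^2)/(n-1)) = 1.5191336
u_A = s / sqrt(n) = 1.5191336 / sqrt(9) = 0.50637787
u_B1 = 0.474 / sqrt(3) = 0.27366403
u_B2 = 0.402 / sqrt(2) = 0.28425693
u_B3 = 1.367 / sqrt(3) = 0.78923782
uc = sqrt(0.50637787^2 + 0.27366403^2 + 0.28425693^2 + 0.78923782^2) = 1.0173539
U = k * uc = 2.58 * 1.0173539
U = 2.6248

2.6248


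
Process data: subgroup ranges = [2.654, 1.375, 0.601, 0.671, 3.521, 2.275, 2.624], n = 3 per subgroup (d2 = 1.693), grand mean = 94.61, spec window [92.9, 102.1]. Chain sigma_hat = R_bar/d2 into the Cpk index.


R_bar = (2.654 + 1.375 + 0.601 + 0.671 + 3.521 + 2.275 + 2.624) / 7 = 1.9601429
sigma = R_bar / d2 = 1.9601429 / 1.693 = 1.1577926
Cp = (USL - LSL)/(6*sigma) = (102.1 - 92.9)/(6*1.1577926) = 1.3244
Cpu = (102.1 - 94.61)/(3*1.1577926) = 2.1564
Cpl = (94.61 - 92.9)/(3*1.1577926) = 0.4923
Cpk = min(Cpu, Cpl) = 0.4923

0.4923
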